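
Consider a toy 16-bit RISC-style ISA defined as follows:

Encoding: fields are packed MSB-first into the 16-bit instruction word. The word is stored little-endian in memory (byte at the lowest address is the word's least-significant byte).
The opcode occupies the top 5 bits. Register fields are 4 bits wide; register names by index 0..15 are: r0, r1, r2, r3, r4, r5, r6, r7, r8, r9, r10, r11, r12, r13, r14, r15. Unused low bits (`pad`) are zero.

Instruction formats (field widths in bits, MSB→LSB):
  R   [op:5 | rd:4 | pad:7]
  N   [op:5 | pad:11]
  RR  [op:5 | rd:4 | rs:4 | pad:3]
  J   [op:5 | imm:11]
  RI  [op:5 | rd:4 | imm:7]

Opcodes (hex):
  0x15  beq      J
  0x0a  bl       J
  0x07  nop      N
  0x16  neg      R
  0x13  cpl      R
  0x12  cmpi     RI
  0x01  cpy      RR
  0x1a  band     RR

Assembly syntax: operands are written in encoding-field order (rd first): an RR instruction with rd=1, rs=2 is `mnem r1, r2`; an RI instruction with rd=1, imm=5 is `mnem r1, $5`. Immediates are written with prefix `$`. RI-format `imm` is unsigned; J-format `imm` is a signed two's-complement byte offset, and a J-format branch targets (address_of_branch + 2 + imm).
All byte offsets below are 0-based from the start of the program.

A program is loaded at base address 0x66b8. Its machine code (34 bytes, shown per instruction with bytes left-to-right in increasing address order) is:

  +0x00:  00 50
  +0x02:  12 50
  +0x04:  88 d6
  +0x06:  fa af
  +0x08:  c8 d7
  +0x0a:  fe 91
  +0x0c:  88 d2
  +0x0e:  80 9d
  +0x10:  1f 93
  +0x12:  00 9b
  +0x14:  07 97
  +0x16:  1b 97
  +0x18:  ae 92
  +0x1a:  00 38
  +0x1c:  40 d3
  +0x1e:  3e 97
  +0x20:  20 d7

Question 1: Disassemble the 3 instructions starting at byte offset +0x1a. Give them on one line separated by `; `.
@+1a  little-endian(00 38) = 0x3800
  top 5b → 0x7 → nop [N]
@+1c  little-endian(40 d3) = 0xd340
  top 5b → 0x1a → band [RR]
  rd: (w>>7)&0xf=0x6 → r6
  rs: (w>>3)&0xf=0x8 → r8
@+1e  little-endian(3e 97) = 0x973e
  top 5b → 0x12 → cmpi [RI]
  rd: (w>>7)&0xf=0xe → r14
  imm: (w>>0)&0x7f=0x3e → $62

nop; band r6, r8; cmpi r14, $62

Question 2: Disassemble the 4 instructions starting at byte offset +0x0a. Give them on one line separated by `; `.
cmpi r3, $126; band r5, r1; cpl r11; cmpi r6, $31

off 0x0a: read fe 91 as little → 0x91fe
  op=0x91fe>>11=0x12 ⇒ cmpi (RI)
  rd@[10:7]=0x3 ⇒ r3
  imm@[6:0]=0x7e ⇒ $126
off 0x0c: read 88 d2 as little → 0xd288
  op=0xd288>>11=0x1a ⇒ band (RR)
  rd@[10:7]=0x5 ⇒ r5
  rs@[6:3]=0x1 ⇒ r1
off 0x0e: read 80 9d as little → 0x9d80
  op=0x9d80>>11=0x13 ⇒ cpl (R)
  rd@[10:7]=0xb ⇒ r11
off 0x10: read 1f 93 as little → 0x931f
  op=0x931f>>11=0x12 ⇒ cmpi (RI)
  rd@[10:7]=0x6 ⇒ r6
  imm@[6:0]=0x1f ⇒ $31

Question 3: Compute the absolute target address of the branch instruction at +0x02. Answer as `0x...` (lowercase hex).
+0x02: 12 50 ⇒ word 0x5012 (little)
  op=0x5012>>11=0xa ⇒ bl (J)
  [10:0] imm=18 = $18
  target = base 0x66b8 + off 0x02 + 2 + imm 18 = 0x66ce

0x66ce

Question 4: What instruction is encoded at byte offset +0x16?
cmpi r14, $27

[16] 1b 97 → 0x971b
  op=0x971b>>11=0x12 ⇒ cmpi (RI)
  [10:7] rd=14 = r14
  [6:0] imm=27 = $27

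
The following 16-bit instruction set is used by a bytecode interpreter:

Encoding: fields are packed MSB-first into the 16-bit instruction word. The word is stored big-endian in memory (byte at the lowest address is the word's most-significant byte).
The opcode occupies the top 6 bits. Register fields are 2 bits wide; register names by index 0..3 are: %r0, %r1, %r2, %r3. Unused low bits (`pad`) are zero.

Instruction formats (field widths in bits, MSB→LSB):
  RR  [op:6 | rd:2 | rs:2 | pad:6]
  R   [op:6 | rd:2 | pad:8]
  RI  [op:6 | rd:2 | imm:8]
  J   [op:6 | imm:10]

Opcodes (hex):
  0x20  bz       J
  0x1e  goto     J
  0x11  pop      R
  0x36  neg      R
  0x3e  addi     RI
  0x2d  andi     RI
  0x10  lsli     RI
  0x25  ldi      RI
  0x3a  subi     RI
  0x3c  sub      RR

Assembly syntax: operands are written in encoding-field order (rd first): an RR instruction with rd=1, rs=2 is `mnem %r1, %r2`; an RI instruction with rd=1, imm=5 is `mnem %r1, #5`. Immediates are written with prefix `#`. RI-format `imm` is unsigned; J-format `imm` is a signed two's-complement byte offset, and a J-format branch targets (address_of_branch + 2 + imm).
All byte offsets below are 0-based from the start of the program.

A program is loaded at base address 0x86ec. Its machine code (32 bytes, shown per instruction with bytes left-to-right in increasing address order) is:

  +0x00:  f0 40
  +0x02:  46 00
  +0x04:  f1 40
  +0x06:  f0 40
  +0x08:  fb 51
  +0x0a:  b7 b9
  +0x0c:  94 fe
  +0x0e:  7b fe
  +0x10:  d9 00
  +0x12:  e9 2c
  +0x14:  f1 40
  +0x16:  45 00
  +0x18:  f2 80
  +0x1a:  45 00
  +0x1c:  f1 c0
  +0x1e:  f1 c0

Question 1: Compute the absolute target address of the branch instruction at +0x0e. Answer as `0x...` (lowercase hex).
0x86fa

[0e] 7b fe → 0x7bfe
  top 6b → 0x1e → goto [J]
  imm: (w>>0)&0x3ff=0x3fe (s10→-2) → #-2
  target = base 0x86ec + off 0x0e + 2 + imm -2 = 0x86fa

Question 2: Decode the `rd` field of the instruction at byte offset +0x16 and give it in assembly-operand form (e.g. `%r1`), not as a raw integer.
%r1

off 0x16: read 45 00 as big → 0x4500
  op=0x4500>>10=0x11 ⇒ pop (R)
  [9:8] rd=1 = %r1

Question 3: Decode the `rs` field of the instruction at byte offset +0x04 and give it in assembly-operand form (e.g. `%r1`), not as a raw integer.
%r1

+0x04: f1 40 ⇒ word 0xf140 (big)
  op=0xf140>>10=0x3c ⇒ sub (RR)
  rd@[9:8]=0x1 ⇒ %r1
  rs@[7:6]=0x1 ⇒ %r1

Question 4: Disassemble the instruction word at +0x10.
+0x10: d9 00 ⇒ word 0xd900 (big)
  top 6b → 0x36 → neg [R]
  rd@[9:8]=0x1 ⇒ %r1

neg %r1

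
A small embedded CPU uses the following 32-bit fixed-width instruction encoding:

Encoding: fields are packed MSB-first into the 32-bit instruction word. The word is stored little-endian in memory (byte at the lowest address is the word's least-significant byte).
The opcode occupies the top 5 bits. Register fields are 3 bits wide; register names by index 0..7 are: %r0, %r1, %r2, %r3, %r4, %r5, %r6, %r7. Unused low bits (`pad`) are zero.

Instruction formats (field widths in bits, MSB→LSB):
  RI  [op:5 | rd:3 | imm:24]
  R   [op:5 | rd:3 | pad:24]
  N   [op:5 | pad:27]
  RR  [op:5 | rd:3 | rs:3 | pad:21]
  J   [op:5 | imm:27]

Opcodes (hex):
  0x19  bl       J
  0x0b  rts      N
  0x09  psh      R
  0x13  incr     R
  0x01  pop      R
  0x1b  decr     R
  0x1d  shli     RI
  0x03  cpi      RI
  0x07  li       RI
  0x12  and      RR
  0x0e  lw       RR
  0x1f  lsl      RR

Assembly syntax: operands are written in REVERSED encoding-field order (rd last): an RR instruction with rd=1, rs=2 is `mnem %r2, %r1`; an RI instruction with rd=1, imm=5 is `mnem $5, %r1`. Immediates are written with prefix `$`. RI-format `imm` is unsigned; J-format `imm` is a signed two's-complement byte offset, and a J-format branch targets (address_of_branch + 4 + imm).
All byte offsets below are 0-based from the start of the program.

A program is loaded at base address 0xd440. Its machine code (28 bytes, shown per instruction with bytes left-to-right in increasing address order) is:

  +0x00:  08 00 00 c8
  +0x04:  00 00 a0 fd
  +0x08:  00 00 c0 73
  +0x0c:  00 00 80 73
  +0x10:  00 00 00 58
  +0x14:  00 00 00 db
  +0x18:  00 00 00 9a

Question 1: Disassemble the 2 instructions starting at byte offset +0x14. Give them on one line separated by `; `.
decr %r3; incr %r2

off 0x14: read 00 00 00 db as little → 0xdb000000
  top 5b → 0x1b → decr [R]
  [26:24] rd=3 = %r3
off 0x18: read 00 00 00 9a as little → 0x9a000000
  top 5b → 0x13 → incr [R]
  [26:24] rd=2 = %r2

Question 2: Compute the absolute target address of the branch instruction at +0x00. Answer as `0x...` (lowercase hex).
0xd44c

[00] 08 00 00 c8 → 0xc8000008
  top 5b → 0x19 → bl [J]
  imm@[26:0]=0x8 ⇒ $8
  target = base 0xd440 + off 0x00 + 4 + imm 8 = 0xd44c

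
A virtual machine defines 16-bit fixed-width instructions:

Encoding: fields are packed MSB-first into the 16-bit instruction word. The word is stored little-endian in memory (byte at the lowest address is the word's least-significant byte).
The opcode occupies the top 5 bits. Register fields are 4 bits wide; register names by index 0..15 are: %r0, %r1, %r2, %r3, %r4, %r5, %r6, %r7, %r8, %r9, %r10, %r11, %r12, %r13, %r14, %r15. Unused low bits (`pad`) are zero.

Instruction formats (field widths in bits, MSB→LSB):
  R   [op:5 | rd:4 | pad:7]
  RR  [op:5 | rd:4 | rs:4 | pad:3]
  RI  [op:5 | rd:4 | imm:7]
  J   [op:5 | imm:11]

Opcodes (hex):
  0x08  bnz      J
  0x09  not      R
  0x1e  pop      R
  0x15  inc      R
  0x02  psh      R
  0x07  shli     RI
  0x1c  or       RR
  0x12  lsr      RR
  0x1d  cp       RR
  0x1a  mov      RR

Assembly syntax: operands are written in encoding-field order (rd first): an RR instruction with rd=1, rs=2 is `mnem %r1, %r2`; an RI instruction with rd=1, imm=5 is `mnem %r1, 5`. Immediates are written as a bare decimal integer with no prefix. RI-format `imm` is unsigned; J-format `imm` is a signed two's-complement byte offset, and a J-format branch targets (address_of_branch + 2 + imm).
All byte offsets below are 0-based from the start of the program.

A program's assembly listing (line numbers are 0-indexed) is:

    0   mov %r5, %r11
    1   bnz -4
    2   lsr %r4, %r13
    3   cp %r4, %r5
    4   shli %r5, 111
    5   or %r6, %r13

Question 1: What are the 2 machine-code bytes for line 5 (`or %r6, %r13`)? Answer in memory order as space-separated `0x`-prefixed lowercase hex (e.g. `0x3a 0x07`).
5. or fields op=0x1c:5|rd=6:4|rs=13:4|pad=0:3 → word e368h → 68 e3

0x68 0xe3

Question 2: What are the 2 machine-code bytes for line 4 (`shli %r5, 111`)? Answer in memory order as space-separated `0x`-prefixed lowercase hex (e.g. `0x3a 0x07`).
0xef 0x3a

L4: shli op=0x7:5|rd=5:4|imm=111:7 ⇒ 0x3aef ⇒ little ef 3a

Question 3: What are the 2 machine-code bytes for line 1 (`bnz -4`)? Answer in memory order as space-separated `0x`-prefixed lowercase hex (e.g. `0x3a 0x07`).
0xfc 0x47

1. bnz fields op=0x8:5|imm=-4:11 → word 47fch → fc 47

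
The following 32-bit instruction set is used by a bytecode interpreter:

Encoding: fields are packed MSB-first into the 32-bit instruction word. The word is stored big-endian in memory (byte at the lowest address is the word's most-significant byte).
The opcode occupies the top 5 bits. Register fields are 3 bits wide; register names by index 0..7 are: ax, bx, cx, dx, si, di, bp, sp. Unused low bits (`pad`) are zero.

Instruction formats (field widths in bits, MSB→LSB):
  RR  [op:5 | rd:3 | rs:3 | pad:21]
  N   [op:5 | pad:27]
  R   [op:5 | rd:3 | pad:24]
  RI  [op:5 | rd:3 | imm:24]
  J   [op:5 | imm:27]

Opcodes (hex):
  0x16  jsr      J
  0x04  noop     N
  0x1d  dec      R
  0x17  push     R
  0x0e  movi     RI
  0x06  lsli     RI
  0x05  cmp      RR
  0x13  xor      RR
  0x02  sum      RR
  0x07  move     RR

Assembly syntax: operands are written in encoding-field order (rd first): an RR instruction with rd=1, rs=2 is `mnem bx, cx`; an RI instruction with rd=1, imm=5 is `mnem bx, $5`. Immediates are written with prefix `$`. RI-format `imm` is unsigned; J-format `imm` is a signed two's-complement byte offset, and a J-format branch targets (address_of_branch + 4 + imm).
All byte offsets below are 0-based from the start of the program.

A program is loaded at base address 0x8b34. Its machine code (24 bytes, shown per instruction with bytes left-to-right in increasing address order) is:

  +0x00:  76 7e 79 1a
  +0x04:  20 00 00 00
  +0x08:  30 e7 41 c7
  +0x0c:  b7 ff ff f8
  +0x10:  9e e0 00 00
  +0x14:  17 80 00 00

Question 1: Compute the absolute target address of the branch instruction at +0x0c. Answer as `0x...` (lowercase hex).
0x8b3c

[0c] b7 ff ff f8 → 0xb7fffff8
  op=0xb7fffff8>>27=0x16 ⇒ jsr (J)
  imm@[26:0]=0x7fffff8 (s27→-8) ⇒ $-8
  target = base 0x8b34 + off 0x0c + 4 + imm -8 = 0x8b3c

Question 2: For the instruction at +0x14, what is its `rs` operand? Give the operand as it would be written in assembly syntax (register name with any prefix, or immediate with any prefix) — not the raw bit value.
@+14  big-endian(17 80 00 00) = 0x17800000
  opcode bits[31:27]=0x2: sum/RR
  [26:24] rd=7 = sp
  [23:21] rs=4 = si

si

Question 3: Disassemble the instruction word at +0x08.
lsli ax, $15155655

[08] 30 e7 41 c7 → 0x30e741c7
  opcode bits[31:27]=0x6: lsli/RI
  rd@[26:24]=0x0 ⇒ ax
  imm@[23:0]=0xe741c7 ⇒ $15155655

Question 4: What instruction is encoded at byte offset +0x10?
+0x10: 9e e0 00 00 ⇒ word 0x9ee00000 (big)
  opcode bits[31:27]=0x13: xor/RR
  rd: (w>>24)&0x7=0x6 → bp
  rs: (w>>21)&0x7=0x7 → sp

xor bp, sp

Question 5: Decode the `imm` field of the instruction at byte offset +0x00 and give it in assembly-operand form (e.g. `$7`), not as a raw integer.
+0x00: 76 7e 79 1a ⇒ word 0x767e791a (big)
  op=0x767e791a>>27=0xe ⇒ movi (RI)
  rd: (w>>24)&0x7=0x6 → bp
  imm: (w>>0)&0xffffff=0x7e791a → $8288538

$8288538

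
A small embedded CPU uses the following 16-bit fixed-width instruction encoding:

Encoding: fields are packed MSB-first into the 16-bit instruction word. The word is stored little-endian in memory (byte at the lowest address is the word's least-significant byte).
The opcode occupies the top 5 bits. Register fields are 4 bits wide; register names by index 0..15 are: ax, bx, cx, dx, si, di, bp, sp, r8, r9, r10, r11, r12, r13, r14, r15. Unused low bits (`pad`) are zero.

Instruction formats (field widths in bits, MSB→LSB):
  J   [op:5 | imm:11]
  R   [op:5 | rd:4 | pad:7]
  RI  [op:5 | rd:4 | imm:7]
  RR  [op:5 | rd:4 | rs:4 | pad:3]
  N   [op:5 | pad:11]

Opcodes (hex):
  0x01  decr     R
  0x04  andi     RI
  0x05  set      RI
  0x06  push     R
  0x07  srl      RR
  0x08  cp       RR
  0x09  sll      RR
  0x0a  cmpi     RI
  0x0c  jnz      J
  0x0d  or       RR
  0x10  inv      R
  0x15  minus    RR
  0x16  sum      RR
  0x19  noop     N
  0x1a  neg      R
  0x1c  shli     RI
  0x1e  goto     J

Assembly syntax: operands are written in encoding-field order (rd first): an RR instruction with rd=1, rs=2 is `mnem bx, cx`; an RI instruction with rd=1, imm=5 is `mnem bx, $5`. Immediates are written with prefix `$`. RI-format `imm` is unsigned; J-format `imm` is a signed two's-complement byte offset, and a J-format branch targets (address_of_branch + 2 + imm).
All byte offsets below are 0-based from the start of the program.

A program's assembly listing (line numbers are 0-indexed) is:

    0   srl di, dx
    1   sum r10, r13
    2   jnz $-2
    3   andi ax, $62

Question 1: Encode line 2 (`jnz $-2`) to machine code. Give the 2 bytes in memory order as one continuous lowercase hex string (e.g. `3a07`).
fe67

L2: jnz op=0xc:5|imm=-2:11 ⇒ 0x67fe ⇒ little fe 67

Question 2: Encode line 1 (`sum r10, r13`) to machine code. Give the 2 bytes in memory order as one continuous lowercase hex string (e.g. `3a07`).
1. sum fields op=0x16:5|rd=10:4|rs=13:4|pad=0:3 → word b568h → 68 b5

68b5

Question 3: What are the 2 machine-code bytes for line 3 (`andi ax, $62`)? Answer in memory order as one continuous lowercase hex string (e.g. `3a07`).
line 3 (andi): pack op=0x4:5|rd=0:4|imm=62:7 = 0x203e; little→ 3e 20

3e20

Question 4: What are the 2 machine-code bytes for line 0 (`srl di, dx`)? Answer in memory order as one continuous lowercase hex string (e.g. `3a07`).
0. srl fields op=0x7:5|rd=5:4|rs=3:4|pad=0:3 → word 3a98h → 98 3a

983a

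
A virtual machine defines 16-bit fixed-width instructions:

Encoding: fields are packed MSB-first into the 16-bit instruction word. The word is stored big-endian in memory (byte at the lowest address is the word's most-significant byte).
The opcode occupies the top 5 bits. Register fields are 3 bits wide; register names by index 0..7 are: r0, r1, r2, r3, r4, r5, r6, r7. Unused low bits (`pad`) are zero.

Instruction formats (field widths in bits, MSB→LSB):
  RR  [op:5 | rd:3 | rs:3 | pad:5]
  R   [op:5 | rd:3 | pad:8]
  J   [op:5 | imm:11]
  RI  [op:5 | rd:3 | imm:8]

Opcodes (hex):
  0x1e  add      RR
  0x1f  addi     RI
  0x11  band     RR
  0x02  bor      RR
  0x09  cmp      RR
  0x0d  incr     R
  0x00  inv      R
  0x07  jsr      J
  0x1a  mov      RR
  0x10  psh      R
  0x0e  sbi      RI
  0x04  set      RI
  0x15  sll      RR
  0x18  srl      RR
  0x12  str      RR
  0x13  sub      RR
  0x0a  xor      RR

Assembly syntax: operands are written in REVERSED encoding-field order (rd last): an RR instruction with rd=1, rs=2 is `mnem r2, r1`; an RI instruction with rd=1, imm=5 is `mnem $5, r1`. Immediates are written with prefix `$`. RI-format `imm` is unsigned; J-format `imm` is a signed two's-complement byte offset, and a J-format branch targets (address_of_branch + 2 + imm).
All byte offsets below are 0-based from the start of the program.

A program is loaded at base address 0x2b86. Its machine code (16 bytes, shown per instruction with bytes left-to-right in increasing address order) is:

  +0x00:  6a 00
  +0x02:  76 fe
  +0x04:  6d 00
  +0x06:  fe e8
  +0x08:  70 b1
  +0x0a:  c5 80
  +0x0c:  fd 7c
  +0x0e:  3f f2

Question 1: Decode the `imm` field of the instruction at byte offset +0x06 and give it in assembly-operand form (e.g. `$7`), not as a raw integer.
$232

@+06  big-endian(fe e8) = 0xfee8
  op=0xfee8>>11=0x1f ⇒ addi (RI)
  rd@[10:8]=0x6 ⇒ r6
  imm@[7:0]=0xe8 ⇒ $232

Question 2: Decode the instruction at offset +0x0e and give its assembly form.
jsr $-14

[0e] 3f f2 → 0x3ff2
  opcode bits[15:11]=0x7: jsr/J
  [10:0] imm=2034 (s11→-14) = $-14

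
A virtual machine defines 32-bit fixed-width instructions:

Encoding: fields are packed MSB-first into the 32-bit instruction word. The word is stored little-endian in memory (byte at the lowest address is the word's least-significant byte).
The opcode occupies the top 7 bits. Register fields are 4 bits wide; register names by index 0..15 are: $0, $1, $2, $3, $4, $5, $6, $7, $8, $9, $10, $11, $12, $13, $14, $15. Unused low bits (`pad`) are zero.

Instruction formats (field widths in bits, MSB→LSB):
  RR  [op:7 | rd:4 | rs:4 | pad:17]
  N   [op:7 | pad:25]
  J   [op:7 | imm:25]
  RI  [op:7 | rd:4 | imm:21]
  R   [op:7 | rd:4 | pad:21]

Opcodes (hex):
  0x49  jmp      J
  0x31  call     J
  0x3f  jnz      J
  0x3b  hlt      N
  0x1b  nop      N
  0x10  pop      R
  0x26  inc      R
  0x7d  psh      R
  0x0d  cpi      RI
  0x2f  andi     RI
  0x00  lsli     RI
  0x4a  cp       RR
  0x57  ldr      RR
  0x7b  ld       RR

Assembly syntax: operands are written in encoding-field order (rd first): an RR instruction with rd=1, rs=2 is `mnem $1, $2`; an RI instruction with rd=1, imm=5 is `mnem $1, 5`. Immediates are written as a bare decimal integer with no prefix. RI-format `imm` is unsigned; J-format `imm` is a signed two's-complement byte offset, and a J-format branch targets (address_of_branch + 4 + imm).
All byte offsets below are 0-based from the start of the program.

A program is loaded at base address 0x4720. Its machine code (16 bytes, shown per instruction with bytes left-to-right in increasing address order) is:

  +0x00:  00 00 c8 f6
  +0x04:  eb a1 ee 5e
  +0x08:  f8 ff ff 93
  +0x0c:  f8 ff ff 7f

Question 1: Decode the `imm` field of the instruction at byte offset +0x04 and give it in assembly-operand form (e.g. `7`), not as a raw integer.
+0x04: eb a1 ee 5e ⇒ word 0x5eeea1eb (little)
  top 7b → 0x2f → andi [RI]
  rd: (w>>21)&0xf=0x7 → $7
  imm: (w>>0)&0x1fffff=0xea1eb → 958955

958955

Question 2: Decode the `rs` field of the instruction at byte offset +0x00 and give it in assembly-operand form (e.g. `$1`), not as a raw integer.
$4

@+00  little-endian(00 00 c8 f6) = 0xf6c80000
  opcode bits[31:25]=0x7b: ld/RR
  rd: (w>>21)&0xf=0x6 → $6
  rs: (w>>17)&0xf=0x4 → $4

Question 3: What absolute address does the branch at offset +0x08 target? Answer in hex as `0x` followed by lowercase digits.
0x4724

+0x08: f8 ff ff 93 ⇒ word 0x93fffff8 (little)
  opcode bits[31:25]=0x49: jmp/J
  imm@[24:0]=0x1fffff8 (s25→-8) ⇒ -8
  target = base 0x4720 + off 0x08 + 4 + imm -8 = 0x4724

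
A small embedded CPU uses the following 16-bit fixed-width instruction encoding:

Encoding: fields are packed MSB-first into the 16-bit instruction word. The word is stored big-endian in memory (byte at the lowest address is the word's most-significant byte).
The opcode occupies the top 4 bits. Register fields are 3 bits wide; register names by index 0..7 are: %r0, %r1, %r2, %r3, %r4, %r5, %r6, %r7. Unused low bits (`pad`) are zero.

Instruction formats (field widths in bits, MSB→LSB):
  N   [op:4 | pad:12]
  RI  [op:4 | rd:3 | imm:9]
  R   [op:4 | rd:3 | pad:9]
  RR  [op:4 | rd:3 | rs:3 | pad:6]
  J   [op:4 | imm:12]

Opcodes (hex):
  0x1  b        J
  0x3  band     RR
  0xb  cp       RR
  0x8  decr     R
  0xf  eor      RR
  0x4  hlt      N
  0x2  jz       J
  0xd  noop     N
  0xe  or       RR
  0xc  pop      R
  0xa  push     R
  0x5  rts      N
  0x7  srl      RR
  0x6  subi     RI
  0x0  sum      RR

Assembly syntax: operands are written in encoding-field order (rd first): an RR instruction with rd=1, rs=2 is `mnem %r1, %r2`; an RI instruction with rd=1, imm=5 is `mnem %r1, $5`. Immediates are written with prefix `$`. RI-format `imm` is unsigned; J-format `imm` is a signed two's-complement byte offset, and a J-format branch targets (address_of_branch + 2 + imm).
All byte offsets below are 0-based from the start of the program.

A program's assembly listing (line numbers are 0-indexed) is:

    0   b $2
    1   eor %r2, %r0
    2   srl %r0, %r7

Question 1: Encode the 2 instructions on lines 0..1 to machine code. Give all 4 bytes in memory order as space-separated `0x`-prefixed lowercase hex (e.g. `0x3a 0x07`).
line 0 (b): pack op=0x1:4|imm=2:12 = 0x1002; big→ 10 02
line 1 (eor): pack op=0xf:4|rd=2:3|rs=0:3|pad=0:6 = 0xf400; big→ f4 00

0x10 0x02 0xf4 0x00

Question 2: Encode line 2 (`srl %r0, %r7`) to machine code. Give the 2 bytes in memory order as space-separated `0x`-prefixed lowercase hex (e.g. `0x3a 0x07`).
0x71 0xc0

line 2 (srl): pack op=0x7:4|rd=0:3|rs=7:3|pad=0:6 = 0x71c0; big→ 71 c0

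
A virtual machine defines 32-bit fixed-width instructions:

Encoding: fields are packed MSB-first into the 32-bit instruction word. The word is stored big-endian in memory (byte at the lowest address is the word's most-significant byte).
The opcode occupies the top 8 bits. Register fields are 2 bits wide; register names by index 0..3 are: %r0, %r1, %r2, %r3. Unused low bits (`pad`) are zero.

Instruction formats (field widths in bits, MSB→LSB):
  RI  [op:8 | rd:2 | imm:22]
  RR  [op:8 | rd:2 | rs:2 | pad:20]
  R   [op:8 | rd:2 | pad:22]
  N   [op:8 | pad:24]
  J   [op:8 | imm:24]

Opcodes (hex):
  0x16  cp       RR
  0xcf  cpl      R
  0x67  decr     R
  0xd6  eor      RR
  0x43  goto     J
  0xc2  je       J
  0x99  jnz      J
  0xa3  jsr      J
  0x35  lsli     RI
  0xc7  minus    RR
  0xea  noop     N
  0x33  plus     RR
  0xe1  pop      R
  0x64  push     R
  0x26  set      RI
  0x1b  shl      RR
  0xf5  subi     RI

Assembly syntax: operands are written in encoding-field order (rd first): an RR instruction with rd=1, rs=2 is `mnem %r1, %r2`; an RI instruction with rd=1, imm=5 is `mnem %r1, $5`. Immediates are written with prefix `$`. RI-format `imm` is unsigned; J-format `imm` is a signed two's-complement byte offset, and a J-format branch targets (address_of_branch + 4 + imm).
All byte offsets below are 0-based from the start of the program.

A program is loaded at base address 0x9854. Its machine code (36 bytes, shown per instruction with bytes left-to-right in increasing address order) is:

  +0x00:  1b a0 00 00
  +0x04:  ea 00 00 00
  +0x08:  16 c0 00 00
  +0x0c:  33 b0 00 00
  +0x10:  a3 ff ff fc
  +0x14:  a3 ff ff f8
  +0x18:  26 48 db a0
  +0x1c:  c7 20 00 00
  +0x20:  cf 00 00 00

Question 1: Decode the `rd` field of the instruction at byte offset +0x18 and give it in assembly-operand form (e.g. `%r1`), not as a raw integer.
%r1

@+18  big-endian(26 48 db a0) = 0x2648dba0
  opcode bits[31:24]=0x26: set/RI
  rd@[23:22]=0x1 ⇒ %r1
  imm@[21:0]=0x8dba0 ⇒ $580512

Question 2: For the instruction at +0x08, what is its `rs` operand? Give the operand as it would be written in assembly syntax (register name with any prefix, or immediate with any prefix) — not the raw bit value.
[08] 16 c0 00 00 → 0x16c00000
  opcode bits[31:24]=0x16: cp/RR
  rd@[23:22]=0x3 ⇒ %r3
  rs@[21:20]=0x0 ⇒ %r0

%r0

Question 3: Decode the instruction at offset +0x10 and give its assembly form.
off 0x10: read a3 ff ff fc as big → 0xa3fffffc
  top 8b → 0xa3 → jsr [J]
  imm: (w>>0)&0xffffff=0xfffffc (s24→-4) → $-4

jsr $-4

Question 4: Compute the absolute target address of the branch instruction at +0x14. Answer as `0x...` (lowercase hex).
0x9864

[14] a3 ff ff f8 → 0xa3fffff8
  opcode bits[31:24]=0xa3: jsr/J
  imm: (w>>0)&0xffffff=0xfffff8 (s24→-8) → $-8
  target = base 0x9854 + off 0x14 + 4 + imm -8 = 0x9864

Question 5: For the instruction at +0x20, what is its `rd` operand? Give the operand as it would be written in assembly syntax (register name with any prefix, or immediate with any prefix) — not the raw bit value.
[20] cf 00 00 00 → 0xcf000000
  top 8b → 0xcf → cpl [R]
  rd@[23:22]=0x0 ⇒ %r0

%r0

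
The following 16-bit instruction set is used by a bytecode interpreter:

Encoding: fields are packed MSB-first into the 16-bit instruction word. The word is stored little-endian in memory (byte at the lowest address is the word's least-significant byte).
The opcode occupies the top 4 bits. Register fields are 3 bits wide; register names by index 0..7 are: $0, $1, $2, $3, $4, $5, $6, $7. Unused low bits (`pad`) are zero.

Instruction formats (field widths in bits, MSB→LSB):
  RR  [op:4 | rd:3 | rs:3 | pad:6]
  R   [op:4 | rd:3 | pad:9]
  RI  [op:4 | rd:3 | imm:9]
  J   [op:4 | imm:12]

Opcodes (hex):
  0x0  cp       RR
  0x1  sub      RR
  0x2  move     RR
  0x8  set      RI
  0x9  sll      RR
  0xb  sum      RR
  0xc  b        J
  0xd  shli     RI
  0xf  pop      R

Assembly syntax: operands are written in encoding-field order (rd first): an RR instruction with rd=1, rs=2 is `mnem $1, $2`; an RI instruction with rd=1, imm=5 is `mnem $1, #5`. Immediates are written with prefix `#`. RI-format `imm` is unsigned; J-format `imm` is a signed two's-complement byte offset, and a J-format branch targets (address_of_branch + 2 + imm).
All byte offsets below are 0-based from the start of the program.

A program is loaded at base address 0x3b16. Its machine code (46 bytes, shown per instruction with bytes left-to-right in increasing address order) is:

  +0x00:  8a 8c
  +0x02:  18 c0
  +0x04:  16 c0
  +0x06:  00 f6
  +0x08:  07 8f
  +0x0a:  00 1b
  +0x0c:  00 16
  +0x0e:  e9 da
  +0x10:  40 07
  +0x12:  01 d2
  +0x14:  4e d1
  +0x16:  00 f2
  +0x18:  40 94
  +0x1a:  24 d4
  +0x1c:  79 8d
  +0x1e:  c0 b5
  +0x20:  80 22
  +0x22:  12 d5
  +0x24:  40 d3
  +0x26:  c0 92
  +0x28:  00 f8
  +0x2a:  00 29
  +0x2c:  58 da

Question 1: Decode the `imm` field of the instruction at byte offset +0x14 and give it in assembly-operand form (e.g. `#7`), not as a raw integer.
#334

off 0x14: read 4e d1 as little → 0xd14e
  op=0xd14e>>12=0xd ⇒ shli (RI)
  [11:9] rd=0 = $0
  [8:0] imm=334 = #334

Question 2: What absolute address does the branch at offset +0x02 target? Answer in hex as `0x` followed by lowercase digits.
0x3b32

+0x02: 18 c0 ⇒ word 0xc018 (little)
  opcode bits[15:12]=0xc: b/J
  imm@[11:0]=0x18 ⇒ #24
  target = base 0x3b16 + off 0x02 + 2 + imm 24 = 0x3b32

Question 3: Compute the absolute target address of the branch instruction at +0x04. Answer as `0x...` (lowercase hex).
0x3b32

@+04  little-endian(16 c0) = 0xc016
  opcode bits[15:12]=0xc: b/J
  [11:0] imm=22 = #22
  target = base 0x3b16 + off 0x04 + 2 + imm 22 = 0x3b32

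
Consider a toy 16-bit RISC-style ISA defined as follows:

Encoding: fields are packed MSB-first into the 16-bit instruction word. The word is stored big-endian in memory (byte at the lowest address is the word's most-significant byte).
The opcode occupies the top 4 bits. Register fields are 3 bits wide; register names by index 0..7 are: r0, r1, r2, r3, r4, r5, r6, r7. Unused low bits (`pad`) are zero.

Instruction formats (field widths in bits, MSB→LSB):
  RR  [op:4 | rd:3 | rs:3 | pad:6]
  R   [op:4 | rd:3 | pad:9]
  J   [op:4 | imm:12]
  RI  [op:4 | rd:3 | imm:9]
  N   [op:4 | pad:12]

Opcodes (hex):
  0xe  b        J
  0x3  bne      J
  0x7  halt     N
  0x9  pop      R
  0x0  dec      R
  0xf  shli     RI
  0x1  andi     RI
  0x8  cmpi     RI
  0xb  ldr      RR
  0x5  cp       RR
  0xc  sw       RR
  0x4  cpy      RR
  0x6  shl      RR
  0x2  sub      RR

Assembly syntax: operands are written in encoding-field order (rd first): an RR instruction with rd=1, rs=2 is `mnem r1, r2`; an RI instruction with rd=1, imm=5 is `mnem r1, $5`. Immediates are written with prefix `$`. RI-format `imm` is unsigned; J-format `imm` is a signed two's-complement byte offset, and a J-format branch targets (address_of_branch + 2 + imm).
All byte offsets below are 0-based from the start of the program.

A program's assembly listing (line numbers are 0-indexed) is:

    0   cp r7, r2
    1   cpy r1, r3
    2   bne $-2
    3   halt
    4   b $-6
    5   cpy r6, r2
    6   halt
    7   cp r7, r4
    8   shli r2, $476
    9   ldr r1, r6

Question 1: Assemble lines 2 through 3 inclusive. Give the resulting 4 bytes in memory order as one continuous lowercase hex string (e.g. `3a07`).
3ffe7000

line 2 (bne): pack op=0x3:4|imm=-2:12 = 0x3ffe; big→ 3f fe
line 3 (halt): pack op=0x7:4|pad=0:12 = 0x7000; big→ 70 00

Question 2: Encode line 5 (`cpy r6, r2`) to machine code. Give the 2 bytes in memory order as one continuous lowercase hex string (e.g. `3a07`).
4c80

5. cpy fields op=0x4:4|rd=6:3|rs=2:3|pad=0:6 → word 4c80h → 4c 80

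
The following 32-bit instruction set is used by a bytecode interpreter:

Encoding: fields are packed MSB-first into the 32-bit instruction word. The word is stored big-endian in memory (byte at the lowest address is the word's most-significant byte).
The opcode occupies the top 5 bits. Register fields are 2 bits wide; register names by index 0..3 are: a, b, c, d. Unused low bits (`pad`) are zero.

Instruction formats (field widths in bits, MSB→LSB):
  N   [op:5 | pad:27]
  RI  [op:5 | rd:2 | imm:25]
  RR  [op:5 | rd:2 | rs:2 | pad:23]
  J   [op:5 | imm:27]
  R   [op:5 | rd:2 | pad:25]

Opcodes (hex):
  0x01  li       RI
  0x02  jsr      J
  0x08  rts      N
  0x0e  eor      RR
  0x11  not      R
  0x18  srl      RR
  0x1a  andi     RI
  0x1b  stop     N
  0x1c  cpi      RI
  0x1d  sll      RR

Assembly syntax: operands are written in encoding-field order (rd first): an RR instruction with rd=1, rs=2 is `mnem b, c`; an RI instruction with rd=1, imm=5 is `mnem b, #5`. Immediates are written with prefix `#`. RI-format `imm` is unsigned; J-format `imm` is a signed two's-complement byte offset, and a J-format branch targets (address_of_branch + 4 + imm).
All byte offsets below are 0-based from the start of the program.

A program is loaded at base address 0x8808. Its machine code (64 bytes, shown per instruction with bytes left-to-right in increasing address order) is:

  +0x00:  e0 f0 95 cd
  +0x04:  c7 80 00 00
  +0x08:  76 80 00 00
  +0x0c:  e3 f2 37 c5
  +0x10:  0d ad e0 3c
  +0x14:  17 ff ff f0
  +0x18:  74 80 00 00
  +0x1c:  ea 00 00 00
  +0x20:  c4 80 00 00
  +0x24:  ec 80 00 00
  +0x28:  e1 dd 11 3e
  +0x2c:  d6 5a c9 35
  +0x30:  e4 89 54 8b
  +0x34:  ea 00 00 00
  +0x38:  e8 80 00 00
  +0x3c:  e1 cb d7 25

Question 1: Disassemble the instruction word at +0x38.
+0x38: e8 80 00 00 ⇒ word 0xe8800000 (big)
  top 5b → 0x1d → sll [RR]
  rd@[26:25]=0x0 ⇒ a
  rs@[24:23]=0x1 ⇒ b

sll a, b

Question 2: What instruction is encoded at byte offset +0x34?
off 0x34: read ea 00 00 00 as big → 0xea000000
  op=0xea000000>>27=0x1d ⇒ sll (RR)
  [26:25] rd=1 = b
  [24:23] rs=0 = a

sll b, a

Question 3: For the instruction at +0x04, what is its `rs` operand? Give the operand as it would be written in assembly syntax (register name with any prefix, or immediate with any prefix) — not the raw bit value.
@+04  big-endian(c7 80 00 00) = 0xc7800000
  op=0xc7800000>>27=0x18 ⇒ srl (RR)
  [26:25] rd=3 = d
  [24:23] rs=3 = d

d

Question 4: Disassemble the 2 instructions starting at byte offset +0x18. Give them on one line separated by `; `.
off 0x18: read 74 80 00 00 as big → 0x74800000
  opcode bits[31:27]=0xe: eor/RR
  rd: (w>>25)&0x3=0x2 → c
  rs: (w>>23)&0x3=0x1 → b
off 0x1c: read ea 00 00 00 as big → 0xea000000
  opcode bits[31:27]=0x1d: sll/RR
  rd: (w>>25)&0x3=0x1 → b
  rs: (w>>23)&0x3=0x0 → a

eor c, b; sll b, a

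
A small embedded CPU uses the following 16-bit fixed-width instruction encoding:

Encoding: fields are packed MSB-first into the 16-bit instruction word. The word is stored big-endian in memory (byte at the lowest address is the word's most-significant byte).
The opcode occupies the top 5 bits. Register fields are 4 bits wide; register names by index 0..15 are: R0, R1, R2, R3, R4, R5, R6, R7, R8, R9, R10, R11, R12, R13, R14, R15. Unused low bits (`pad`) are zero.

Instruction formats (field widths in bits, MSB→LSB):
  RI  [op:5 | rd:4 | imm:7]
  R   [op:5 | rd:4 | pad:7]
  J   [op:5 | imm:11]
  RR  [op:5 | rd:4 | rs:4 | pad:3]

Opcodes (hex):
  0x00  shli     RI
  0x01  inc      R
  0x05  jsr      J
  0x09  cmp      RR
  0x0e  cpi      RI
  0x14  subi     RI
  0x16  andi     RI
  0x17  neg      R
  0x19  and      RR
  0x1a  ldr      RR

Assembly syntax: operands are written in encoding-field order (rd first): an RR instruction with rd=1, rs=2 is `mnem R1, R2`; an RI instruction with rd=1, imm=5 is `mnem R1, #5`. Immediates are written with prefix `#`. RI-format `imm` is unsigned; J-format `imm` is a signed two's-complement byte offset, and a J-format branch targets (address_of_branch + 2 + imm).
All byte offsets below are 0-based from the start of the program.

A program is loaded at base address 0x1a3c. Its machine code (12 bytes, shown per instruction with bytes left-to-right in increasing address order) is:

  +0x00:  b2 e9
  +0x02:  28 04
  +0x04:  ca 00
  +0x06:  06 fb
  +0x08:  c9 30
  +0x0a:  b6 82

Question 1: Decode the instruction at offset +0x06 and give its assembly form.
shli R13, #123

[06] 06 fb → 0x06fb
  opcode bits[15:11]=0x0: shli/RI
  rd: (w>>7)&0xf=0xd → R13
  imm: (w>>0)&0x7f=0x7b → #123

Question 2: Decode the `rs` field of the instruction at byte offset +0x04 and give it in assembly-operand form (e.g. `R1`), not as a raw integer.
+0x04: ca 00 ⇒ word 0xca00 (big)
  op=0xca00>>11=0x19 ⇒ and (RR)
  [10:7] rd=4 = R4
  [6:3] rs=0 = R0

R0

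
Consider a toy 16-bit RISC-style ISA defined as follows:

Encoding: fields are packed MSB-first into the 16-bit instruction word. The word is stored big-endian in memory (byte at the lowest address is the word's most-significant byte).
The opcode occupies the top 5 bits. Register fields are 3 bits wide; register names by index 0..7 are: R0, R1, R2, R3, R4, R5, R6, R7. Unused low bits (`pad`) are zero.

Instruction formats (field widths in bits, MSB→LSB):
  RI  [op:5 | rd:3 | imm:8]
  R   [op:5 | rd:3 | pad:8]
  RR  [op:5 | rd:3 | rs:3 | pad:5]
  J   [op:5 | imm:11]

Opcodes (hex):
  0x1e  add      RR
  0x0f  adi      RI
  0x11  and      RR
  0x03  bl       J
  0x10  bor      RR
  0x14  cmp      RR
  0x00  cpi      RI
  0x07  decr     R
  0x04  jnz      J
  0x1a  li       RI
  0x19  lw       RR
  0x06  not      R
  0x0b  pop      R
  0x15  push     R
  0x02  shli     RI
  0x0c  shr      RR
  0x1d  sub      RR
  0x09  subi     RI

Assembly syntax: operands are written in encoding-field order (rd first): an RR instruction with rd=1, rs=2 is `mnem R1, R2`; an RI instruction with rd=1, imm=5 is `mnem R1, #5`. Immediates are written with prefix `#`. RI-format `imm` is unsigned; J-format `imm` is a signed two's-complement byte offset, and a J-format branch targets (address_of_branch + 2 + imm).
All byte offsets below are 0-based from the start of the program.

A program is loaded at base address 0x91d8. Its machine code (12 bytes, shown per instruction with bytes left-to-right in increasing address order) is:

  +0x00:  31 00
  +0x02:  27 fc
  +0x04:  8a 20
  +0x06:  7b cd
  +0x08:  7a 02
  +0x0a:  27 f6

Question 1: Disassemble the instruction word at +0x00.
not R1

@+00  big-endian(31 00) = 0x3100
  opcode bits[15:11]=0x6: not/R
  rd: (w>>8)&0x7=0x1 → R1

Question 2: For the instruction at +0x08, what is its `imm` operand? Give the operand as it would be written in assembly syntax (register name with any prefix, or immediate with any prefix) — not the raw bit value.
#2

@+08  big-endian(7a 02) = 0x7a02
  opcode bits[15:11]=0xf: adi/RI
  rd: (w>>8)&0x7=0x2 → R2
  imm: (w>>0)&0xff=0x2 → #2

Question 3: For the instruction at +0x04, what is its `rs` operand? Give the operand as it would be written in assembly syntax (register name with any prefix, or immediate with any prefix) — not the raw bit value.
[04] 8a 20 → 0x8a20
  top 5b → 0x11 → and [RR]
  [10:8] rd=2 = R2
  [7:5] rs=1 = R1

R1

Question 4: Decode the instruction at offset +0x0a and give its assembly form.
+0x0a: 27 f6 ⇒ word 0x27f6 (big)
  op=0x27f6>>11=0x4 ⇒ jnz (J)
  imm@[10:0]=0x7f6 (s11→-10) ⇒ #-10

jnz #-10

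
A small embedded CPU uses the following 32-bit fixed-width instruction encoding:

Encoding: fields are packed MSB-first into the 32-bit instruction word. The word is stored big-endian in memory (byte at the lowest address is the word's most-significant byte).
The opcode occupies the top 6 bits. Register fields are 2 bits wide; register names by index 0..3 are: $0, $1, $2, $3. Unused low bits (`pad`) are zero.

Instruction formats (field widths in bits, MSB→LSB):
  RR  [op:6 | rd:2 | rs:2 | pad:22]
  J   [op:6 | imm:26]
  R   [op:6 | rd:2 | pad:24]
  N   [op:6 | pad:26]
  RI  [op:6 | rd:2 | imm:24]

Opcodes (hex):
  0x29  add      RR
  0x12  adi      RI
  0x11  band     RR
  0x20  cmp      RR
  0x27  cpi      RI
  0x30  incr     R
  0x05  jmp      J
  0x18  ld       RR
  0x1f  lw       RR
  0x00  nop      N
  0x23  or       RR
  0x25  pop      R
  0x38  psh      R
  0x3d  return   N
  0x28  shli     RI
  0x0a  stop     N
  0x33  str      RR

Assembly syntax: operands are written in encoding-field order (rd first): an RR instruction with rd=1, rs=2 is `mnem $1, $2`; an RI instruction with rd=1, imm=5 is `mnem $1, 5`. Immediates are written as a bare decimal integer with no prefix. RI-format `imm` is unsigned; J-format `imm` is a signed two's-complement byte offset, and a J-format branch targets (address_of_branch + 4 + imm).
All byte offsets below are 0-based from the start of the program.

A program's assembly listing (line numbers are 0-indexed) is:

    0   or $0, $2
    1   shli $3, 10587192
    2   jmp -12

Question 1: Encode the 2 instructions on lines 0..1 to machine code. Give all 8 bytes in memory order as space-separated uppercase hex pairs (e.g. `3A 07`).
8C 80 00 00 A3 A1 8C 38

line 0 (or): pack op=0x23:6|rd=0:2|rs=2:2|pad=0:22 = 0x8c800000; big→ 8c 80 00 00
line 1 (shli): pack op=0x28:6|rd=3:2|imm=10587192:24 = 0xa3a18c38; big→ a3 a1 8c 38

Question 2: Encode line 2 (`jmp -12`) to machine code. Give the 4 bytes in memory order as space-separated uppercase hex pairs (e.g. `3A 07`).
17 FF FF F4

L2: jmp op=0x5:6|imm=-12:26 ⇒ 0x17fffff4 ⇒ big 17 ff ff f4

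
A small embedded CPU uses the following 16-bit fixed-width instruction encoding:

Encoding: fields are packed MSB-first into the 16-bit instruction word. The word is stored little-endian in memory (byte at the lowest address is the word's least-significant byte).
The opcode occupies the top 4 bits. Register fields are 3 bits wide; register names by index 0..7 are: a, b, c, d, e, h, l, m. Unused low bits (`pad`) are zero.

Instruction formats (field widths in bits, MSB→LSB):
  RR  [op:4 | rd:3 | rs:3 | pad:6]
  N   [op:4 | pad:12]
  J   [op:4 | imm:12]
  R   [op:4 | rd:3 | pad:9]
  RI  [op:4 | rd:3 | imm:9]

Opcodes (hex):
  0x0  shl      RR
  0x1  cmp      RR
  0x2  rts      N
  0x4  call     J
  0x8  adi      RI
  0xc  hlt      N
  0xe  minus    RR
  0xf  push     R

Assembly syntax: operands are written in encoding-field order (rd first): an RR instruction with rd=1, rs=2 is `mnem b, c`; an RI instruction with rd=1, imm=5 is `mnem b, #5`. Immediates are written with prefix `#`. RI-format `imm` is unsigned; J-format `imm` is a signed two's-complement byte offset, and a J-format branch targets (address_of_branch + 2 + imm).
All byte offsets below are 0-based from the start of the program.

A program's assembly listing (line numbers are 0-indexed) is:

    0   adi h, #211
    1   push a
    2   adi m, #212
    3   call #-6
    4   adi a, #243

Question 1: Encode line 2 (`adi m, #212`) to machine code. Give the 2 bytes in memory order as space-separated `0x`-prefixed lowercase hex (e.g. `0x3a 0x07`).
0xd4 0x8e

line 2 (adi): pack op=0x8:4|rd=7:3|imm=212:9 = 0x8ed4; little→ d4 8e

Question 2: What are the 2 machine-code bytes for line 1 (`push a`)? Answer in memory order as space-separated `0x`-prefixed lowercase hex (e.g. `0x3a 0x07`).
1. push fields op=0xf:4|rd=0:3|pad=0:9 → word f000h → 00 f0

0x00 0xf0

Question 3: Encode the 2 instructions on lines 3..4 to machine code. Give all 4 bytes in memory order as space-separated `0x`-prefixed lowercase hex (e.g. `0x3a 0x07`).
3. call fields op=0x4:4|imm=-6:12 → word 4ffah → fa 4f
4. adi fields op=0x8:4|rd=0:3|imm=243:9 → word 80f3h → f3 80

0xfa 0x4f 0xf3 0x80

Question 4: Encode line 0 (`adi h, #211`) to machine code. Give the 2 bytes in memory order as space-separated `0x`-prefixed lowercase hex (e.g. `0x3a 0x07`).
L0: adi op=0x8:4|rd=5:3|imm=211:9 ⇒ 0x8ad3 ⇒ little d3 8a

0xd3 0x8a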